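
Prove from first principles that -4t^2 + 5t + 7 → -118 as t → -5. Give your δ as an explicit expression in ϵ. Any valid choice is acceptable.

δ = min(1, ϵ/49)

Fix ϵ > 0. We want δ > 0 such that 0 < |t + 5| < δ implies |(-4t^2 + 5t + 7) + 118| < ϵ.
(-4t^2 + 5t + 7) + 118 = -4t^2 + 5t + 125 = (t + 5)(-4t + 25).
So |(-4t^2 + 5t + 7) + 118| = |t + 5|·|-4t + 25|.
Require δ ≤ 1. Then |t + 5| < 1 gives |t| < 6, and by the triangle inequality |-4t + 25| ≤ 4·6 + 25 = 49.
Hence |(-4t^2 + 5t + 7) + 118| ≤ 49|t + 5| < ϵ provided |t + 5| < ϵ/49.
Choosing δ = min(1, ϵ/49) ensures both conditions, hence |(-4t^2 + 5t + 7) + 118| < ϵ.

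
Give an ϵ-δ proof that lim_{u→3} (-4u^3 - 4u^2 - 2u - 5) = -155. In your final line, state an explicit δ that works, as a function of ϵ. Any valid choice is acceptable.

δ = min(2, ϵ/230)

Suppose ϵ > 0. We want δ > 0 such that 0 < |u − 3| < δ implies |(-4u^3 - 4u^2 - 2u - 5) + 155| < ϵ.
(-4u^3 - 4u^2 - 2u - 5) + 155 = -4u^3 - 4u^2 - 2u + 150 = (u − 3)(-4u^2 - 16u - 50).
So |(-4u^3 - 4u^2 - 2u - 5) + 155| = |u − 3|·|-4u^2 - 16u - 50|.
Require δ ≤ 2. Then |u − 3| < 2 gives |u| < 5, and by the triangle inequality |-4u^2 - 16u - 50| ≤ 4·5^2 + 16·5 + 50 = 230.
Hence |(-4u^3 - 4u^2 - 2u - 5) + 155| ≤ 230|u − 3| < ϵ provided |u − 3| < ϵ/230.
Take δ = min(2, ϵ/230). Then 0 < |u − 3| < δ gives both |u − 3| < 2 and |u − 3| < ϵ/230, so |(-4u^3 - 4u^2 - 2u - 5) + 155| < ϵ.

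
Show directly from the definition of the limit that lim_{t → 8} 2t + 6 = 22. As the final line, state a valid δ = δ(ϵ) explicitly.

Fix ϵ > 0. We need δ > 0 so that 0 < |t − 8| < δ implies |(2t + 6) − 22| < ϵ.
|(2t + 6) − 22| = |2t - 16| = 2|t − 8|.
Thus it suffices that |t − 8| < ϵ/2.
Take δ = ϵ/2. If 0 < |t − 8| < δ then |(2t + 6) − 22| = 2|t − 8| < 2·(ϵ/2) = ϵ.

δ = ϵ/2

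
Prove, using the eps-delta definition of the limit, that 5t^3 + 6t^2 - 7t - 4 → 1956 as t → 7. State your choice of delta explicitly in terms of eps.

delta = min(2, eps/1054)

Suppose eps > 0. We want delta > 0 such that 0 < |t − 7| < delta implies |(5t^3 + 6t^2 - 7t - 4) − 1956| < eps.
(5t^3 + 6t^2 - 7t - 4) − 1956 = 5t^3 + 6t^2 - 7t - 1960 = (t − 7)(5t^2 + 41t + 280).
So |(5t^3 + 6t^2 - 7t - 4) − 1956| = |t − 7|·|5t^2 + 41t + 280|.
Require delta ≤ 2. Then |t − 7| < 2 gives |t| < 9, and by the triangle inequality |5t^2 + 41t + 280| ≤ 5·9^2 + 41·9 + 280 = 1054.
Hence |(5t^3 + 6t^2 - 7t - 4) − 1956| ≤ 1054|t − 7| < eps provided |t − 7| < eps/1054.
Choosing delta = min(2, eps/1054) ensures both conditions, hence |(5t^3 + 6t^2 - 7t - 4) − 1956| < eps.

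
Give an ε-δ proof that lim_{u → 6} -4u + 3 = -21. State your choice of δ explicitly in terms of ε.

Let ε > 0 be given. We need δ > 0 so that 0 < |u − 6| < δ implies |(-4u + 3) + 21| < ε.
|(-4u + 3) + 21| = |-4u + 24| = 4|u − 6|.
Thus it suffices that |u − 6| < ε/4.
Choosing δ = ε/4 gives |(-4u + 3) + 21| = 4|u − 6| < ε whenever |u − 6| < δ.

δ = ε/4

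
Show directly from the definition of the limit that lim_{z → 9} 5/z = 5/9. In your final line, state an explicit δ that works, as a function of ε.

δ = min(9/2, (81/10)ε)

Suppose ε > 0. We seek δ > 0 such that 0 < |z − 9| < δ implies |5/z − (5/9)| < ε.
|5/z − (5/9)| = 5·|9 − z|/(9·|z|) = 5|z − 9|/(9|z|).
Restrict δ ≤ 9/2. Then |z − 9| < 9/2 gives |z| > 9/2, so 9|z| > 81/2.
Then |5/z − (5/9)| < 5|z − 9|/(81/2), which is < ε when |z − 9| < (81/10)ε.
Take δ = min(9/2, (81/10)ε). Then 0 < |z − 9| < δ gives both |z − 9| < 9/2 and |z − 9| < (81/10)ε, so |5/z − (5/9)| < ε.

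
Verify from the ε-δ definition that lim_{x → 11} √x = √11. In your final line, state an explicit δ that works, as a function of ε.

Fix ε > 0. We want δ > 0 such that 0 < |x − 11| < δ implies |√x − √11| < ε.
Rationalise: √x − √11 = (x − 11)/(√x + √11), so |√x − √11| = |x − 11|/(√x + √11).
Restrict δ ≤ 11 so that |x − 11| < 11 forces x > 0, and then √x + √11 > √11.
Hence |√x − √11| < |x − 11|/√11, which is < ε once |x − 11| < √11·ε.
Take δ = min(11, √11·ε). If 0 < |x − 11| < δ then x > 0 and |√x − √11| < |x − 11|/√11 < ε.

δ = min(11, √11·ε)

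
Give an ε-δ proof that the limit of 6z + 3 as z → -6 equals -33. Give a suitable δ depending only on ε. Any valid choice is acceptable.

δ = ε/6

Fix ε > 0. We need δ > 0 so that 0 < |z + 6| < δ implies |(6z + 3) + 33| < ε.
|(6z + 3) + 33| = |6z + 36| = 6|z + 6|.
So 6|z + 6| < ε exactly when |z + 6| < ε/6.
Choosing δ = ε/6 gives |(6z + 3) + 33| = 6|z + 6| < ε whenever |z + 6| < δ.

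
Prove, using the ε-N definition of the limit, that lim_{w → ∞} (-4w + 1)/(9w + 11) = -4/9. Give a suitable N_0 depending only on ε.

N_0 = (53/81)/ε

Fix ε > 0. We seek N_0 > 0 such that w > N_0 implies |(-4w + 1)/(9w + 11) + 4/9| < ε.
(-4w + 1)/(9w + 11) + 4/9 = (9(-4w + 1) − (-4)(9w + 11)) / (9(9w + 11)) = 53/(9(9w + 11)).
For w > 0 we have 9w + 11 > 9w, so |(-4w + 1)/(9w + 11) + 4/9| = 53/(9(9w + 11)) < 53/(9·9w) = (53/81)/w.
Thus |(-4w + 1)/(9w + 11) + 4/9| < ε whenever w > (53/81)/ε.
Take N_0 = (53/81)/ε. If w > N_0 then |(-4w + 1)/(9w + 11) + 4/9| < (53/81)/w < ε.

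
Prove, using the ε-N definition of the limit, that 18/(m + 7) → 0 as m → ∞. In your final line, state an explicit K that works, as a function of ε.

K = 18/ε

Suppose ε > 0. For m ≥ 1, |18/(m + 7) − 0| = 18/(m + 7) ≤ 18/m.
We need 18/m < ε, i.e. m > 18/ε.
Take K = 18/ε. If m > K then |18/(m + 7)| ≤ 18/m < ε.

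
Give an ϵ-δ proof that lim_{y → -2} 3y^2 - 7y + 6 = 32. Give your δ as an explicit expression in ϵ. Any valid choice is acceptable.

Let ϵ > 0. We want δ > 0 such that 0 < |y + 2| < δ implies |(3y^2 - 7y + 6) − 32| < ϵ.
(3y^2 - 7y + 6) − 32 = 3y^2 - 7y - 26 = (y + 2)(3y - 13).
So |(3y^2 - 7y + 6) − 32| = |y + 2|·|3y - 13|.
Assume first that |y + 2| < 1, so |y| < 3. Then |3y - 13| ≤ 3·3 + 13 = 22.
Hence |(3y^2 - 7y + 6) − 32| ≤ 22|y + 2| < ϵ provided |y + 2| < ϵ/22.
Choosing δ = min(1, ϵ/22) ensures both conditions, hence |(3y^2 - 7y + 6) − 32| < ϵ.

δ = min(1, ϵ/22)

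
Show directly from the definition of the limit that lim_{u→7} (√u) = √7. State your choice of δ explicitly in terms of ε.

δ = min(7, √7·ε)

Fix ε > 0. We want δ > 0 such that 0 < |u − 7| < δ implies |√u − √7| < ε.
Rationalise: √u − √7 = (u − 7)/(√u + √7), so |√u − √7| = |u − 7|/(√u + √7).
Restrict δ ≤ 7 so that |u − 7| < 7 forces u > 0, and then √u + √7 > √7.
Hence |√u − √7| < |u − 7|/√7, which is < ε once |u − 7| < √7·ε.
Take δ = min(7, √7·ε). If 0 < |u − 7| < δ then u > 0 and |√u − √7| < |u − 7|/√7 < ε.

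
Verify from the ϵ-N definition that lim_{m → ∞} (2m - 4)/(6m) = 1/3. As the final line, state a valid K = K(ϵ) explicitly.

Suppose ϵ > 0. For m ≥ 1, |(2m - 4)/(6m) − (1/3)| = |-24|/(6(6m)) = 24/(6(6m)).
Since 6m ≥ 6m for m ≥ 1, this is ≤ 24/(6·6m) = (2/3)/m.
So |(2m - 4)/(6m) − (1/3)| < ϵ whenever m > (2/3)/ϵ.
Take K = (2/3)/ϵ. If m > K then |(2m - 4)/(6m) − (1/3)| ≤ (2/3)/m < ϵ.

K = (2/3)/ϵ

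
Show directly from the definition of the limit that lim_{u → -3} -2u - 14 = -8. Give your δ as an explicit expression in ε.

Suppose ε > 0. We need δ > 0 so that 0 < |u + 3| < δ implies |(-2u - 14) + 8| < ε.
|(-2u - 14) + 8| = |-2u - 6| = 2|u + 3|.
Thus it suffices that |u + 3| < ε/2.
Choosing δ = ε/2 gives |(-2u - 14) + 8| = 2|u + 3| < ε whenever |u + 3| < δ.

δ = ε/2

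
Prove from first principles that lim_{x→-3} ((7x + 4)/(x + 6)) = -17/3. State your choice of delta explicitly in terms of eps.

Fix eps > 0. We want delta > 0 with 0 < |x + 3| < delta ⇒ |(7x + 4)/(x + 6) + 17/3| < eps.
Combining over a common denominator, (7x + 4)/(x + 6) + 17/3 = [(7x + 4)·3 − (-17)·(x + 6)] / [3·(x + 6)] = 38(x + 3) / (3(x + 6)).
So |(7x + 4)/(x + 6) + 17/3| = 38|x + 3| / (3·|x + 6|).
Restrict delta ≤ 3/2. Then |x + 3| < 3/2 gives |x + 6| = |(x + 3) + 3| ≥ 3 − 3/2 = 3/2.
Hence |(7x + 4)/(x + 6) + 17/3| < 38|x + 3|/(3·(3/2)) = (76/9)|x + 3|, which is < eps once |x + 3| < (9/76)eps.
Take delta = min(3/2, (9/76)eps). Then 0 < |x + 3| < delta forces both bounds, so |(7x + 4)/(x + 6) + 17/3| < eps.

delta = min(3/2, (9/76)eps)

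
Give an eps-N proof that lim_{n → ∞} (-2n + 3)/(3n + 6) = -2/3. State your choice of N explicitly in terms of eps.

Let eps > 0 be given. For n ≥ 1, |(-2n + 3)/(3n + 6) + 2/3| = |21|/(3(3n + 6)) = 21/(3(3n + 6)).
Since 3n + 6 ≥ 3n for n ≥ 1, this is ≤ 21/(3·3n) = (7/3)/n.
So |(-2n + 3)/(3n + 6) + 2/3| < eps whenever n > (7/3)/eps.
Take N = (7/3)/eps. If n > N then |(-2n + 3)/(3n + 6) + 2/3| ≤ (7/3)/n < eps.

N = (7/3)/eps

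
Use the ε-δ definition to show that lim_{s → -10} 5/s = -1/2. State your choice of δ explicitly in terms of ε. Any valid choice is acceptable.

Suppose ε > 0. We seek δ > 0 such that 0 < |s + 10| < δ implies |5/s + 1/2| < ε.
|5/s + 1/2| = 5·|-10 − s|/(10·|s|) = 5|s + 10|/(10|s|).
Require δ ≤ 5 so that |s| > 10 − 5 = 5, hence 10|s| > 50.
Then |5/s + 1/2| < 5|s + 10|/50, which is < ε when |s + 10| < 10ε.
Take δ = min(5, 10ε). Then 0 < |s + 10| < δ gives both |s + 10| < 5 and |s + 10| < 10ε, so |5/s + 1/2| < ε.

δ = min(5, 10ε)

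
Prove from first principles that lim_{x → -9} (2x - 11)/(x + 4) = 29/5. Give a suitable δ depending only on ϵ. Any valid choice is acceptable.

δ = min(5/2, (25/38)ϵ)

Suppose ϵ > 0. We want δ > 0 with 0 < |x + 9| < δ ⇒ |(2x - 11)/(x + 4) − (29/5)| < ϵ.
Combining over a common denominator, (2x - 11)/(x + 4) − (29/5) = [(2x - 11)·(-5) − (-29)·(x + 4)] / [(-5)·(x + 4)] = 19(x + 9) / ((-5)(x + 4)).
So |(2x - 11)/(x + 4) − (29/5)| = 19|x + 9| / (5·|x + 4|).
Require δ ≤ 5/2, so |x + 4| ≥ |-5| − |x + 9| > 5 − 5/2 = 5/2.
Hence |(2x - 11)/(x + 4) − (29/5)| < 19|x + 9|/(5·(5/2)) = (38/25)|x + 9|, which is < ϵ once |x + 9| < (25/38)ϵ.
Take δ = min(5/2, (25/38)ϵ). Then 0 < |x + 9| < δ forces both bounds, so |(2x - 11)/(x + 4) − (29/5)| < ϵ.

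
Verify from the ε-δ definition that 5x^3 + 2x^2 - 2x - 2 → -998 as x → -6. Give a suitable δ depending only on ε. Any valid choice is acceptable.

δ = min(1, ε/607)

Let ε > 0 be given. We want δ > 0 such that 0 < |x + 6| < δ implies |(5x^3 + 2x^2 - 2x - 2) + 998| < ε.
(5x^3 + 2x^2 - 2x - 2) + 998 = 5x^3 + 2x^2 - 2x + 996 = (x + 6)(5x^2 - 28x + 166).
So |(5x^3 + 2x^2 - 2x - 2) + 998| = |x + 6|·|5x^2 - 28x + 166|.
Require δ ≤ 1. Then |x + 6| < 1 gives |x| < 7, and by the triangle inequality |5x^2 - 28x + 166| ≤ 5·7^2 + 28·7 + 166 = 607.
Hence |(5x^3 + 2x^2 - 2x - 2) + 998| ≤ 607|x + 6| < ε provided |x + 6| < ε/607.
Choosing δ = min(1, ε/607) ensures both conditions, hence |(5x^3 + 2x^2 - 2x - 2) + 998| < ε.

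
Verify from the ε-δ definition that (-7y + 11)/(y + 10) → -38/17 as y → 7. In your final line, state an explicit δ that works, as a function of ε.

δ = min(17/2, (289/162)ε)

Let ε > 0. We want δ > 0 with 0 < |y − 7| < δ ⇒ |(-7y + 11)/(y + 10) + 38/17| < ε.
Combining over a common denominator, (-7y + 11)/(y + 10) + 38/17 = [(-7y + 11)·17 − (-38)·(y + 10)] / [17·(y + 10)] = -81(y − 7) / (17(y + 10)).
So |(-7y + 11)/(y + 10) + 38/17| = 81|y − 7| / (17·|y + 10|).
Require δ ≤ 17/2, so |y + 10| ≥ |17| − |y − 7| > 17 − 17/2 = 17/2.
Hence |(-7y + 11)/(y + 10) + 38/17| < 81|y − 7|/(17·(17/2)) = (162/289)|y − 7|, which is < ε once |y − 7| < (289/162)ε.
Take δ = min(17/2, (289/162)ε). Then 0 < |y − 7| < δ forces both bounds, so |(-7y + 11)/(y + 10) + 38/17| < ε.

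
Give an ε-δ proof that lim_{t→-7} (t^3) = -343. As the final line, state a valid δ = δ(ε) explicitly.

δ = min(1, ε/169)

Let ε > 0. We seek δ > 0 with 0 < |t + 7| < δ ⇒ |t^3 + 343| < ε.
Factor: t^3 + 343 = (t + 7)(t^2 - 7t + 49), so |t^3 + 343| = |t + 7|·|t^2 - 7t + 49|.
Restrict δ ≤ 1. Then |t + 7| < 1 gives |t| < 8, so by the triangle inequality |t^2 - 7t + 49| ≤ 8^2 + 7·8 + 49 = 169.
Hence |t^3 + 343| ≤ 169|t + 7|, which is < ε once |t + 7| < ε/169.
Take δ = min(1, ε/169). If 0 < |t + 7| < δ then both bounds hold and |t^3 + 343| ≤ 169|t + 7| < 169·(ε/169) = ε.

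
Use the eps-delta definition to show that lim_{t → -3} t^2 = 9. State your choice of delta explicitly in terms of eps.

delta = min(1, eps/7)

Fix eps > 0. We seek delta > 0 with 0 < |t + 3| < delta ⇒ |t^2 − 9| < eps.
Factor: t^2 − 9 = (t + 3)(t - 3), so |t^2 − 9| = |t + 3|·|t - 3|.
Restrict delta ≤ 1. Then |t + 3| < 1 gives |t| < 4, so by the triangle inequality |t - 3| ≤ 4 + 3 = 7.
Hence |t^2 − 9| ≤ 7|t + 3|, which is < eps once |t + 3| < eps/7.
Take delta = min(1, eps/7). If 0 < |t + 3| < delta then both bounds hold and |t^2 − 9| ≤ 7|t + 3| < 7·(eps/7) = eps.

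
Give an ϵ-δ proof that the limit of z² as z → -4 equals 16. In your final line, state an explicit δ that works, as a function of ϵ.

Let ϵ > 0 be given. We seek δ > 0 with 0 < |z + 4| < δ ⇒ |z² − 16| < ϵ.
Factor: z² − 16 = (z + 4)(z - 4), so |z² − 16| = |z + 4|·|z - 4|.
Restrict δ ≤ 2. Then |z + 4| < 2 gives |z| < 6, so by the triangle inequality |z - 4| ≤ 6 + 4 = 10.
Hence |z² − 16| ≤ 10|z + 4|, which is < ϵ once |z + 4| < ϵ/10.
Take δ = min(2, ϵ/10). If 0 < |z + 4| < δ then both bounds hold and |z² − 16| ≤ 10|z + 4| < 10·(ϵ/10) = ϵ.

δ = min(2, ϵ/10)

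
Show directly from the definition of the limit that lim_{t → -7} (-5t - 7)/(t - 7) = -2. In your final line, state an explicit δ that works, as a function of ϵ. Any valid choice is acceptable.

Suppose ϵ > 0. We want δ > 0 with 0 < |t + 7| < δ ⇒ |(-5t - 7)/(t - 7) + 2| < ϵ.
Combining over a common denominator, (-5t - 7)/(t - 7) + 2 = [(-5t - 7)·(-14) − 28·(t - 7)] / [(-14)·(t - 7)] = 42(t + 7) / ((-14)(t - 7)).
So |(-5t - 7)/(t - 7) + 2| = 42|t + 7| / (14·|t − 7|).
Require δ ≤ 7, so |t − 7| ≥ |-14| − |t + 7| > 14 − 7 = 7.
Hence |(-5t - 7)/(t - 7) + 2| < 42|t + 7|/(14·7) = (3/7)|t + 7|, which is < ϵ once |t + 7| < (7/3)ϵ.
Take δ = min(7, (7/3)ϵ). Then 0 < |t + 7| < δ forces both bounds, so |(-5t - 7)/(t - 7) + 2| < ϵ.

δ = min(7, (7/3)ϵ)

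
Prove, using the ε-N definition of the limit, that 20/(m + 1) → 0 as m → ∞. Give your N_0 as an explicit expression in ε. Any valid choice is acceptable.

N_0 = 20/ε

Fix ε > 0. For m ≥ 1, |20/(m + 1) − 0| = 20/(m + 1) ≤ 20/m.
We need 20/m < ε, i.e. m > 20/ε.
Take N_0 = 20/ε. If m > N_0 then |20/(m + 1)| ≤ 20/m < ε.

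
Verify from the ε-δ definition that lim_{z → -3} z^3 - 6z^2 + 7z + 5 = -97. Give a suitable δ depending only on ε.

δ = min(1, ε/86)

Suppose ε > 0. We want δ > 0 such that 0 < |z + 3| < δ implies |(z^3 - 6z^2 + 7z + 5) + 97| < ε.
(z^3 - 6z^2 + 7z + 5) + 97 = z^3 - 6z^2 + 7z + 102 = (z + 3)(z^2 - 9z + 34).
So |(z^3 - 6z^2 + 7z + 5) + 97| = |z + 3|·|z^2 - 9z + 34|.
Require δ ≤ 1. Then |z + 3| < 1 gives |z| < 4, and by the triangle inequality |z^2 - 9z + 34| ≤ 4^2 + 9·4 + 34 = 86.
Hence |(z^3 - 6z^2 + 7z + 5) + 97| ≤ 86|z + 3| < ε provided |z + 3| < ε/86.
Take δ = min(1, ε/86). Then 0 < |z + 3| < δ gives both |z + 3| < 1 and |z + 3| < ε/86, so |(z^3 - 6z^2 + 7z + 5) + 97| < ε.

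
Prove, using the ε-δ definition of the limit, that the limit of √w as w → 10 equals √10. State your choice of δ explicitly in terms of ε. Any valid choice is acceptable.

Suppose ε > 0. We want δ > 0 such that 0 < |w − 10| < δ implies |√w − √10| < ε.
Rationalise: √w − √10 = (w − 10)/(√w + √10), so |√w − √10| = |w − 10|/(√w + √10).
Restrict δ ≤ 10 so that |w − 10| < 10 forces w > 0, and then √w + √10 > √10.
Hence |√w − √10| < |w − 10|/√10, which is < ε once |w − 10| < √10·ε.
Take δ = min(10, √10·ε). If 0 < |w − 10| < δ then w > 0 and |√w − √10| < |w − 10|/√10 < ε.

δ = min(10, √10·ε)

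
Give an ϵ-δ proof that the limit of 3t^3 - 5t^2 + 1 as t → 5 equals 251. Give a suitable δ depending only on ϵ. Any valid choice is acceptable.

Fix ϵ > 0. We want δ > 0 such that 0 < |t − 5| < δ implies |(3t^3 - 5t^2 + 1) − 251| < ϵ.
(3t^3 - 5t^2 + 1) − 251 = 3t^3 - 5t^2 - 250 = (t − 5)(3t^2 + 10t + 50).
So |(3t^3 - 5t^2 + 1) − 251| = |t − 5|·|3t^2 + 10t + 50|.
Require δ ≤ 1. Then |t − 5| < 1 gives |t| < 6, and by the triangle inequality |3t^2 + 10t + 50| ≤ 3·6^2 + 10·6 + 50 = 218.
Hence |(3t^3 - 5t^2 + 1) − 251| ≤ 218|t − 5| < ϵ provided |t − 5| < ϵ/218.
Take δ = min(1, ϵ/218). Then 0 < |t − 5| < δ gives both |t − 5| < 1 and |t − 5| < ϵ/218, so |(3t^3 - 5t^2 + 1) − 251| < ϵ.

δ = min(1, ϵ/218)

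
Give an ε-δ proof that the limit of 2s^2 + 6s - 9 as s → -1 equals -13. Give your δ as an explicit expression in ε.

δ = min(1, ε/8)

Let ε > 0 be given. We want δ > 0 such that 0 < |s + 1| < δ implies |(2s^2 + 6s - 9) + 13| < ε.
(2s^2 + 6s - 9) + 13 = 2s^2 + 6s + 4 = (s + 1)(2s + 4).
So |(2s^2 + 6s - 9) + 13| = |s + 1|·|2s + 4|.
Require δ ≤ 1. Then |s + 1| < 1 gives |s| < 2, and by the triangle inequality |2s + 4| ≤ 2·2 + 4 = 8.
Hence |(2s^2 + 6s - 9) + 13| ≤ 8|s + 1| < ε provided |s + 1| < ε/8.
Choosing δ = min(1, ε/8) ensures both conditions, hence |(2s^2 + 6s - 9) + 13| < ε.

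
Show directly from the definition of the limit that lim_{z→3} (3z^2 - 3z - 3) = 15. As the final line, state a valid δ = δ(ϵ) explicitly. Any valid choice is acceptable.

δ = min(1, ϵ/18)

Suppose ϵ > 0. We want δ > 0 such that 0 < |z − 3| < δ implies |(3z^2 - 3z - 3) − 15| < ϵ.
(3z^2 - 3z - 3) − 15 = 3z^2 - 3z - 18 = (z − 3)(3z + 6).
So |(3z^2 - 3z - 3) − 15| = |z − 3|·|3z + 6|.
Assume first that |z − 3| < 1, so |z| < 4. Then |3z + 6| ≤ 3·4 + 6 = 18.
Hence |(3z^2 - 3z - 3) − 15| ≤ 18|z − 3| < ϵ provided |z − 3| < ϵ/18.
Choosing δ = min(1, ϵ/18) ensures both conditions, hence |(3z^2 - 3z - 3) − 15| < ϵ.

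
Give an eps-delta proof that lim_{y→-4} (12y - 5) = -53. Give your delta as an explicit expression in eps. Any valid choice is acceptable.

delta = eps/12

Let eps > 0. We need delta > 0 so that 0 < |y + 4| < delta implies |(12y - 5) + 53| < eps.
Since (12y - 5) + 53 = 12(y + 4), we have |(12y - 5) + 53| = 12|y + 4|.
Thus it suffices that |y + 4| < eps/12.
Choosing delta = eps/12 gives |(12y - 5) + 53| = 12|y + 4| < eps whenever |y + 4| < delta.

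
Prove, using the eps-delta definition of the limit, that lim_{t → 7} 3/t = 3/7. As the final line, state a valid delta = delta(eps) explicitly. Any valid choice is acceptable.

delta = min(7/2, (49/6)eps)

Let eps > 0. We seek delta > 0 such that 0 < |t − 7| < delta implies |3/t − (3/7)| < eps.
|3/t − (3/7)| = 3·|7 − t|/(7·|t|) = 3|t − 7|/(7|t|).
Require delta ≤ 7/2 so that |t| > 7 − 7/2 = 7/2, hence 7|t| > 49/2.
Then |3/t − (3/7)| < 3|t − 7|/(49/2), which is < eps when |t − 7| < (49/6)eps.
Take delta = min(7/2, (49/6)eps). Then 0 < |t − 7| < delta gives both |t − 7| < 7/2 and |t − 7| < (49/6)eps, so |3/t − (3/7)| < eps.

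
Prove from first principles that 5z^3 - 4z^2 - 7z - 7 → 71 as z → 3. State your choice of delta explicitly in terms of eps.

Let eps > 0 be given. We want delta > 0 such that 0 < |z − 3| < delta implies |(5z^3 - 4z^2 - 7z - 7) − 71| < eps.
(5z^3 - 4z^2 - 7z - 7) − 71 = 5z^3 - 4z^2 - 7z - 78 = (z − 3)(5z^2 + 11z + 26).
So |(5z^3 - 4z^2 - 7z - 7) − 71| = |z − 3|·|5z^2 + 11z + 26|.
Assume first that |z − 3| < 1, so |z| < 4. Then |5z^2 + 11z + 26| ≤ 5·4^2 + 11·4 + 26 = 150.
Hence |(5z^3 - 4z^2 - 7z - 7) − 71| ≤ 150|z − 3| < eps provided |z − 3| < eps/150.
Choosing delta = min(1, eps/150) ensures both conditions, hence |(5z^3 - 4z^2 - 7z - 7) − 71| < eps.

delta = min(1, eps/150)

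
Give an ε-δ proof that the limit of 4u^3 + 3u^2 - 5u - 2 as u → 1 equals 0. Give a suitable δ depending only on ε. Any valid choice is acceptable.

δ = min(2, ε/59)

Fix ε > 0. We want δ > 0 such that 0 < |u − 1| < δ implies |(4u^3 + 3u^2 - 5u - 2)| < ε.
(4u^3 + 3u^2 - 5u - 2) = 4u^3 + 3u^2 - 5u - 2 = (u − 1)(4u^2 + 7u + 2).
So |(4u^3 + 3u^2 - 5u - 2)| = |u − 1|·|4u^2 + 7u + 2|.
Assume first that |u − 1| < 2, so |u| < 3. Then |4u^2 + 7u + 2| ≤ 4·3^2 + 7·3 + 2 = 59.
Hence |(4u^3 + 3u^2 - 5u - 2)| ≤ 59|u − 1| < ε provided |u − 1| < ε/59.
Choosing δ = min(2, ε/59) ensures both conditions, hence |(4u^3 + 3u^2 - 5u - 2)| < ε.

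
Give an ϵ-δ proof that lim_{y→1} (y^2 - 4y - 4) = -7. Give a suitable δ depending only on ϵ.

Let ϵ > 0 be given. We want δ > 0 such that 0 < |y − 1| < δ implies |(y^2 - 4y - 4) + 7| < ϵ.
(y^2 - 4y - 4) + 7 = y^2 - 4y + 3 = (y − 1)(y - 3).
So |(y^2 - 4y - 4) + 7| = |y − 1|·|y - 3|.
Require δ ≤ 1. Then |y − 1| < 1 gives |y| < 2, and by the triangle inequality |y - 3| ≤ 2 + 3 = 5.
Hence |(y^2 - 4y - 4) + 7| ≤ 5|y − 1| < ϵ provided |y − 1| < ϵ/5.
Choosing δ = min(1, ϵ/5) ensures both conditions, hence |(y^2 - 4y - 4) + 7| < ϵ.

δ = min(1, ϵ/5)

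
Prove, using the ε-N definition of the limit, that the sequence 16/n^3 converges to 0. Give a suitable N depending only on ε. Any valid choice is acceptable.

Suppose ε > 0. For n ≥ 1, |16/n^3 − 0| = 16/n^3.
16/n^3 < ε ⇔ n^3 > 16/ε ⇔ n > (16/ε)^{1/3}.
Take N = (16/ε)^{1/3}. Then n > N implies 16/n^3 < ε.

N = (16/ε)^{1/3}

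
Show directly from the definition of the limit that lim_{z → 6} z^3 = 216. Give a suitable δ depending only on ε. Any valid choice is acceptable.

δ = min(1, ε/127)

Fix ε > 0. We seek δ > 0 with 0 < |z − 6| < δ ⇒ |z^3 − 216| < ε.
Factor: z^3 − 216 = (z − 6)(z^2 + 6z + 36), so |z^3 − 216| = |z − 6|·|z^2 + 6z + 36|.
Restrict δ ≤ 1. Then |z − 6| < 1 gives |z| < 7, so by the triangle inequality |z^2 + 6z + 36| ≤ 7^2 + 6·7 + 36 = 127.
Hence |z^3 − 216| ≤ 127|z − 6|, which is < ε once |z − 6| < ε/127.
Take δ = min(1, ε/127). If 0 < |z − 6| < δ then both bounds hold and |z^3 − 216| ≤ 127|z − 6| < 127·(ε/127) = ε.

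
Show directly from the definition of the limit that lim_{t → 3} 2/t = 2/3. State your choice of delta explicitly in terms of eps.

delta = min(3/2, (9/4)eps)

Let eps > 0. We seek delta > 0 such that 0 < |t − 3| < delta implies |2/t − (2/3)| < eps.
|2/t − (2/3)| = 2·|3 − t|/(3·|t|) = 2|t − 3|/(3|t|).
Require delta ≤ 3/2 so that |t| > 3 − 3/2 = 3/2, hence 3|t| > 9/2.
Then |2/t − (2/3)| < 2|t − 3|/(9/2), which is < eps when |t − 3| < (9/4)eps.
Take delta = min(3/2, (9/4)eps). Then 0 < |t − 3| < delta gives both |t − 3| < 3/2 and |t − 3| < (9/4)eps, so |2/t − (2/3)| < eps.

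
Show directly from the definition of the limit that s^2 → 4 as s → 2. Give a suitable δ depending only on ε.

Fix ε > 0. We seek δ > 0 with 0 < |s − 2| < δ ⇒ |s^2 − 4| < ε.
Factor: s^2 − 4 = (s − 2)(s + 2), so |s^2 − 4| = |s − 2|·|s + 2|.
Impose δ ≤ 1 so that |s| < 3; then |s + 2| ≤ 5.
Hence |s^2 − 4| ≤ 5|s − 2|, which is < ε once |s − 2| < ε/5.
Take δ = min(1, ε/5). If 0 < |s − 2| < δ then both bounds hold and |s^2 − 4| ≤ 5|s − 2| < 5·(ε/5) = ε.

δ = min(1, ε/5)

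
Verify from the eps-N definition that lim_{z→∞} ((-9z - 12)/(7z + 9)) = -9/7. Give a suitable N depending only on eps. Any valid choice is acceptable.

Let eps > 0 be given. We seek N > 0 such that z > N implies |(-9z - 12)/(7z + 9) + 9/7| < eps.
(-9z - 12)/(7z + 9) + 9/7 = (7(-9z - 12) − (-9)(7z + 9)) / (7(7z + 9)) = -3/(7(7z + 9)).
For z > 0 we have 7z + 9 > 7z, so |(-9z - 12)/(7z + 9) + 9/7| = 3/(7(7z + 9)) < 3/(7·7z) = (3/49)/z.
Thus |(-9z - 12)/(7z + 9) + 9/7| < eps whenever z > (3/49)/eps.
Take N = (3/49)/eps. If z > N then |(-9z - 12)/(7z + 9) + 9/7| < (3/49)/z < eps.

N = (3/49)/eps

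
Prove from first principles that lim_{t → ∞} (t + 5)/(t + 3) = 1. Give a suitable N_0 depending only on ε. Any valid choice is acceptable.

N_0 = 2/ε

Fix ε > 0. We seek N_0 > 0 such that t > N_0 implies |(t + 5)/(t + 3) − 1| < ε.
(t + 5)/(t + 3) − 1 = ((t + 5) − (t + 3)) / ((t + 3)) = 2/((t + 3)).
For t > 0 we have t + 3 > t, so |(t + 5)/(t + 3) − 1| = 2/((t + 3)) < 2/(t) = 2/t.
Thus |(t + 5)/(t + 3) − 1| < ε whenever t > 2/ε.
Take N_0 = 2/ε. If t > N_0 then |(t + 5)/(t + 3) − 1| < 2/t < ε.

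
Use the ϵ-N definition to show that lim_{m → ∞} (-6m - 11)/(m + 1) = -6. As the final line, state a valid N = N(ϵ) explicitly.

N = 5/ϵ

Fix ϵ > 0. For m ≥ 1, |(-6m - 11)/(m + 1) + 6| = |-5|/((m + 1)) = 5/((m + 1)).
Since m + 1 ≥ m for m ≥ 1, this is ≤ 5/(m) = 5/m.
So |(-6m - 11)/(m + 1) + 6| < ϵ whenever m > 5/ϵ.
Take N = 5/ϵ. If m > N then |(-6m - 11)/(m + 1) + 6| ≤ 5/m < ϵ.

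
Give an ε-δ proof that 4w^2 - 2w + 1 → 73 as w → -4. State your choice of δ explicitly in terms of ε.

Let ε > 0 be given. We want δ > 0 such that 0 < |w + 4| < δ implies |(4w^2 - 2w + 1) − 73| < ε.
(4w^2 - 2w + 1) − 73 = 4w^2 - 2w - 72 = (w + 4)(4w - 18).
So |(4w^2 - 2w + 1) − 73| = |w + 4|·|4w - 18|.
Assume first that |w + 4| < 2, so |w| < 6. Then |4w - 18| ≤ 4·6 + 18 = 42.
Hence |(4w^2 - 2w + 1) − 73| ≤ 42|w + 4| < ε provided |w + 4| < ε/42.
Take δ = min(2, ε/42). Then 0 < |w + 4| < δ gives both |w + 4| < 2 and |w + 4| < ε/42, so |(4w^2 - 2w + 1) − 73| < ε.

δ = min(2, ε/42)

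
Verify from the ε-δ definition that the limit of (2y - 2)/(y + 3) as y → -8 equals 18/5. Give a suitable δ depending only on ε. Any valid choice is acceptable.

Let ε > 0 be given. We want δ > 0 with 0 < |y + 8| < δ ⇒ |(2y - 2)/(y + 3) − (18/5)| < ε.
Combining over a common denominator, (2y - 2)/(y + 3) − (18/5) = [(2y - 2)·(-5) − (-18)·(y + 3)] / [(-5)·(y + 3)] = 8(y + 8) / ((-5)(y + 3)).
So |(2y - 2)/(y + 3) − (18/5)| = 8|y + 8| / (5·|y + 3|).
Require δ ≤ 5/2, so |y + 3| ≥ |-5| − |y + 8| > 5 − 5/2 = 5/2.
Hence |(2y - 2)/(y + 3) − (18/5)| < 8|y + 8|/(5·(5/2)) = (16/25)|y + 8|, which is < ε once |y + 8| < (25/16)ε.
Take δ = min(5/2, (25/16)ε). Then 0 < |y + 8| < δ forces both bounds, so |(2y - 2)/(y + 3) − (18/5)| < ε.

δ = min(5/2, (25/16)ε)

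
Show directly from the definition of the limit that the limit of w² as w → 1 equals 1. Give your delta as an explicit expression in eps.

Suppose eps > 0. We seek delta > 0 with 0 < |w − 1| < delta ⇒ |w² − 1| < eps.
Factor: w² − 1 = (w − 1)(w + 1), so |w² − 1| = |w − 1|·|w + 1|.
Impose delta ≤ 1 so that |w| < 2; then |w + 1| ≤ 3.
Hence |w² − 1| ≤ 3|w − 1|, which is < eps once |w − 1| < eps/3.
Take delta = min(1, eps/3). If 0 < |w − 1| < delta then both bounds hold and |w² − 1| ≤ 3|w − 1| < 3·(eps/3) = eps.

delta = min(1, eps/3)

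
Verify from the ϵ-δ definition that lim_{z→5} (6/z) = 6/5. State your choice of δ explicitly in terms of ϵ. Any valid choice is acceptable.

Let ϵ > 0. We seek δ > 0 such that 0 < |z − 5| < δ implies |6/z − (6/5)| < ϵ.
|6/z − (6/5)| = 6·|5 − z|/(5·|z|) = 6|z − 5|/(5|z|).
Require δ ≤ 5/2 so that |z| > 5 − 5/2 = 5/2, hence 5|z| > 25/2.
Then |6/z − (6/5)| < 6|z − 5|/(25/2), which is < ϵ when |z − 5| < (25/12)ϵ.
Take δ = min(5/2, (25/12)ϵ). Then 0 < |z − 5| < δ gives both |z − 5| < 5/2 and |z − 5| < (25/12)ϵ, so |6/z − (6/5)| < ϵ.

δ = min(5/2, (25/12)ϵ)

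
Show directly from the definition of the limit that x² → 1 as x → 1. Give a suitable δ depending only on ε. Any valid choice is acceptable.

Let ε > 0. We seek δ > 0 with 0 < |x − 1| < δ ⇒ |x² − 1| < ε.
Factor: x² − 1 = (x − 1)(x + 1), so |x² − 1| = |x − 1|·|x + 1|.
Restrict δ ≤ 1. Then |x − 1| < 1 gives |x| < 2, so by the triangle inequality |x + 1| ≤ 2 + 1 = 3.
Hence |x² − 1| ≤ 3|x − 1|, which is < ε once |x − 1| < ε/3.
Take δ = min(1, ε/3). If 0 < |x − 1| < δ then both bounds hold and |x² − 1| ≤ 3|x − 1| < 3·(ε/3) = ε.

δ = min(1, ε/3)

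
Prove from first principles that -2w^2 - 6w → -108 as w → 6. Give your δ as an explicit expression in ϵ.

δ = min(1, ϵ/32)

Fix ϵ > 0. We want δ > 0 such that 0 < |w − 6| < δ implies |(-2w^2 - 6w) + 108| < ϵ.
(-2w^2 - 6w) + 108 = -2w^2 - 6w + 108 = (w − 6)(-2w - 18).
So |(-2w^2 - 6w) + 108| = |w − 6|·|-2w - 18|.
Assume first that |w − 6| < 1, so |w| < 7. Then |-2w - 18| ≤ 2·7 + 18 = 32.
Hence |(-2w^2 - 6w) + 108| ≤ 32|w − 6| < ϵ provided |w − 6| < ϵ/32.
Choosing δ = min(1, ϵ/32) ensures both conditions, hence |(-2w^2 - 6w) + 108| < ϵ.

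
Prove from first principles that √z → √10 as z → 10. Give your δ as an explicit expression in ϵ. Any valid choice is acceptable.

δ = min(10, √10·ϵ)

Fix ϵ > 0. We want δ > 0 such that 0 < |z − 10| < δ implies |√z − √10| < ϵ.
Multiplying by the conjugate, |√z − √10| = |z − 10|/(√z + √10).
Restrict δ ≤ 10 so that |z − 10| < 10 forces z > 0, and then √z + √10 > √10.
Hence |√z − √10| < |z − 10|/√10, which is < ϵ once |z − 10| < √10·ϵ.
Take δ = min(10, √10·ϵ). If 0 < |z − 10| < δ then z > 0 and |√z − √10| < |z − 10|/√10 < ϵ.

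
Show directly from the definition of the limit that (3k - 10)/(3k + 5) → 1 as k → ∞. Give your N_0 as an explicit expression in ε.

N_0 = 5/ε

Let ε > 0. For k ≥ 1, |(3k - 10)/(3k + 5) − 1| = |-45|/(3(3k + 5)) = 45/(3(3k + 5)).
Since 3k + 5 ≥ 3k for k ≥ 1, this is ≤ 45/(3·3k) = 5/k.
So |(3k - 10)/(3k + 5) − 1| < ε whenever k > 5/ε.
Take N_0 = 5/ε. If k > N_0 then |(3k - 10)/(3k + 5) − 1| ≤ 5/k < ε.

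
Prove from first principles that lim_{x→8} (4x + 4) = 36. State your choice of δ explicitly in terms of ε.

δ = ε/4

Suppose ε > 0. We need δ > 0 so that 0 < |x − 8| < δ implies |(4x + 4) − 36| < ε.
|(4x + 4) − 36| = |4x - 32| = 4|x − 8|.
Thus it suffices that |x − 8| < ε/4.
Choosing δ = ε/4 gives |(4x + 4) − 36| = 4|x − 8| < ε whenever |x − 8| < δ.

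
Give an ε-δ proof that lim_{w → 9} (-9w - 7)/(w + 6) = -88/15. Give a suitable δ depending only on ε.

Fix ε > 0. We want δ > 0 with 0 < |w − 9| < δ ⇒ |(-9w - 7)/(w + 6) + 88/15| < ε.
Combining over a common denominator, (-9w - 7)/(w + 6) + 88/15 = [(-9w - 7)·15 − (-88)·(w + 6)] / [15·(w + 6)] = -47(w − 9) / (15(w + 6)).
So |(-9w - 7)/(w + 6) + 88/15| = 47|w − 9| / (15·|w + 6|).
Require δ ≤ 15/2, so |w + 6| ≥ |15| − |w − 9| > 15 − 15/2 = 15/2.
Hence |(-9w - 7)/(w + 6) + 88/15| < 47|w − 9|/(15·(15/2)) = (94/225)|w − 9|, which is < ε once |w − 9| < (225/94)ε.
Take δ = min(15/2, (225/94)ε). Then 0 < |w − 9| < δ forces both bounds, so |(-9w - 7)/(w + 6) + 88/15| < ε.

δ = min(15/2, (225/94)ε)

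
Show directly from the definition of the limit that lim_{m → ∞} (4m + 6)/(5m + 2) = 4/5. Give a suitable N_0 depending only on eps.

Fix eps > 0. For m ≥ 1, |(4m + 6)/(5m + 2) − (4/5)| = |22|/(5(5m + 2)) = 22/(5(5m + 2)).
Since 5m + 2 ≥ 5m for m ≥ 1, this is ≤ 22/(5·5m) = (22/25)/m.
So |(4m + 6)/(5m + 2) − (4/5)| < eps whenever m > (22/25)/eps.
Take N_0 = (22/25)/eps. If m > N_0 then |(4m + 6)/(5m + 2) − (4/5)| ≤ (22/25)/m < eps.

N_0 = (22/25)/eps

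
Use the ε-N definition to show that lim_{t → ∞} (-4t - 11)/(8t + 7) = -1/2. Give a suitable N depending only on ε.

N = (15/16)/ε

Let ε > 0 be given. We seek N > 0 such that t > N implies |(-4t - 11)/(8t + 7) + 1/2| < ε.
(-4t - 11)/(8t + 7) + 1/2 = (8(-4t - 11) − (-4)(8t + 7)) / (8(8t + 7)) = -60/(8(8t + 7)).
For t > 0 we have 8t + 7 > 8t, so |(-4t - 11)/(8t + 7) + 1/2| = 60/(8(8t + 7)) < 60/(8·8t) = (15/16)/t.
Thus |(-4t - 11)/(8t + 7) + 1/2| < ε whenever t > (15/16)/ε.
Take N = (15/16)/ε. If t > N then |(-4t - 11)/(8t + 7) + 1/2| < (15/16)/t < ε.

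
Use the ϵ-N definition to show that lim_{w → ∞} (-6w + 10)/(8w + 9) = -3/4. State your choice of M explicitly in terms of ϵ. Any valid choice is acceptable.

M = (67/32)/ϵ

Let ϵ > 0. We seek M > 0 such that w > M implies |(-6w + 10)/(8w + 9) + 3/4| < ϵ.
(-6w + 10)/(8w + 9) + 3/4 = (8(-6w + 10) − (-6)(8w + 9)) / (8(8w + 9)) = 134/(8(8w + 9)).
For w > 0 we have 8w + 9 > 8w, so |(-6w + 10)/(8w + 9) + 3/4| = 134/(8(8w + 9)) < 134/(8·8w) = (67/32)/w.
Thus |(-6w + 10)/(8w + 9) + 3/4| < ϵ whenever w > (67/32)/ϵ.
Take M = (67/32)/ϵ. If w > M then |(-6w + 10)/(8w + 9) + 3/4| < (67/32)/w < ϵ.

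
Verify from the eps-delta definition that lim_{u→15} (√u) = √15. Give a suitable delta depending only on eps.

delta = min(15, √15·eps)

Fix eps > 0. We want delta > 0 such that 0 < |u − 15| < delta implies |√u − √15| < eps.
Rationalise: √u − √15 = (u − 15)/(√u + √15), so |√u − √15| = |u − 15|/(√u + √15).
Restrict delta ≤ 15 so that |u − 15| < 15 forces u > 0, and then √u + √15 > √15.
Hence |√u − √15| < |u − 15|/√15, which is < eps once |u − 15| < √15·eps.
Take delta = min(15, √15·eps). If 0 < |u − 15| < delta then u > 0 and |√u − √15| < |u − 15|/√15 < eps.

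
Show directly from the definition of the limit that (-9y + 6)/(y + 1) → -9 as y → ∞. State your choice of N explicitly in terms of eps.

N = 15/eps

Fix eps > 0. We seek N > 0 such that y > N implies |(-9y + 6)/(y + 1) + 9| < eps.
(-9y + 6)/(y + 1) + 9 = ((-9y + 6) − (-9)(y + 1)) / ((y + 1)) = 15/((y + 1)).
For y > 0 we have y + 1 > y, so |(-9y + 6)/(y + 1) + 9| = 15/((y + 1)) < 15/(y) = 15/y.
Thus |(-9y + 6)/(y + 1) + 9| < eps whenever y > 15/eps.
Take N = 15/eps. If y > N then |(-9y + 6)/(y + 1) + 9| < 15/y < eps.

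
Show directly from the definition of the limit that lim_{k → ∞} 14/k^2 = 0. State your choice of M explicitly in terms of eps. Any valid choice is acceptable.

Suppose eps > 0. For k ≥ 1, |14/k^2 − 0| = 14/k^2.
14/k^2 < eps ⇔ k^2 > 14/eps ⇔ k > (14/eps)^{1/2}.
Take M = (14/eps)^{1/2}. Then k > M implies 14/k^2 < eps.

M = (14/eps)^{1/2}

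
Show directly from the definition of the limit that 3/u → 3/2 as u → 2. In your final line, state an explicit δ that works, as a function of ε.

δ = min(1, (2/3)ε)

Suppose ε > 0. We seek δ > 0 such that 0 < |u − 2| < δ implies |3/u − (3/2)| < ε.
|3/u − (3/2)| = 3·|2 − u|/(2·|u|) = 3|u − 2|/(2|u|).
Restrict δ ≤ 1. Then |u − 2| < 1 gives |u| > 1, so 2|u| > 2.
Then |3/u − (3/2)| < 3|u − 2|/2, which is < ε when |u − 2| < (2/3)ε.
Take δ = min(1, (2/3)ε). Then 0 < |u − 2| < δ gives both |u − 2| < 1 and |u − 2| < (2/3)ε, so |3/u − (3/2)| < ε.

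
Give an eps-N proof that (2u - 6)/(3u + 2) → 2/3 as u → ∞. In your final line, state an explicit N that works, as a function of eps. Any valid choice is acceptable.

Fix eps > 0. We seek N > 0 such that u > N implies |(2u - 6)/(3u + 2) − (2/3)| < eps.
(2u - 6)/(3u + 2) − (2/3) = (3(2u - 6) − 2(3u + 2)) / (3(3u + 2)) = -22/(3(3u + 2)).
For u > 0 we have 3u + 2 > 3u, so |(2u - 6)/(3u + 2) − (2/3)| = 22/(3(3u + 2)) < 22/(3·3u) = (22/9)/u.
Thus |(2u - 6)/(3u + 2) − (2/3)| < eps whenever u > (22/9)/eps.
Take N = (22/9)/eps. If u > N then |(2u - 6)/(3u + 2) − (2/3)| < (22/9)/u < eps.

N = (22/9)/eps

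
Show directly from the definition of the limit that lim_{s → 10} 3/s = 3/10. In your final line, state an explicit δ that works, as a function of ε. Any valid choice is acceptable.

δ = min(5, (50/3)ε)

Let ε > 0. We seek δ > 0 such that 0 < |s − 10| < δ implies |3/s − (3/10)| < ε.
|3/s − (3/10)| = 3·|10 − s|/(10·|s|) = 3|s − 10|/(10|s|).
Restrict δ ≤ 5. Then |s − 10| < 5 gives |s| > 5, so 10|s| > 50.
Then |3/s − (3/10)| < 3|s − 10|/50, which is < ε when |s − 10| < (50/3)ε.
Take δ = min(5, (50/3)ε). Then 0 < |s − 10| < δ gives both |s − 10| < 5 and |s − 10| < (50/3)ε, so |3/s − (3/10)| < ε.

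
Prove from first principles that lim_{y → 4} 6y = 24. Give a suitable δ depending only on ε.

Fix ε > 0. We need δ > 0 so that 0 < |y − 4| < δ implies |(6y) − 24| < ε.
Since (6y) − 24 = 6(y − 4), we have |(6y) − 24| = 6|y − 4|.
Thus it suffices that |y − 4| < ε/6.
Take δ = ε/6. If 0 < |y − 4| < δ then |(6y) − 24| = 6|y − 4| < 6·(ε/6) = ε.

δ = ε/6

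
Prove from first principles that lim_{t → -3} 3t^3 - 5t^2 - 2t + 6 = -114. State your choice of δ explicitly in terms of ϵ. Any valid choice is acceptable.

δ = min(1, ϵ/144)

Let ϵ > 0 be given. We want δ > 0 such that 0 < |t + 3| < δ implies |(3t^3 - 5t^2 - 2t + 6) + 114| < ϵ.
(3t^3 - 5t^2 - 2t + 6) + 114 = 3t^3 - 5t^2 - 2t + 120 = (t + 3)(3t^2 - 14t + 40).
So |(3t^3 - 5t^2 - 2t + 6) + 114| = |t + 3|·|3t^2 - 14t + 40|.
Require δ ≤ 1. Then |t + 3| < 1 gives |t| < 4, and by the triangle inequality |3t^2 - 14t + 40| ≤ 3·4^2 + 14·4 + 40 = 144.
Hence |(3t^3 - 5t^2 - 2t + 6) + 114| ≤ 144|t + 3| < ϵ provided |t + 3| < ϵ/144.
Choosing δ = min(1, ϵ/144) ensures both conditions, hence |(3t^3 - 5t^2 - 2t + 6) + 114| < ϵ.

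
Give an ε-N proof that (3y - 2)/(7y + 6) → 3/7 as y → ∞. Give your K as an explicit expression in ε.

Let ε > 0 be given. We seek K > 0 such that y > K implies |(3y - 2)/(7y + 6) − (3/7)| < ε.
(3y - 2)/(7y + 6) − (3/7) = (7(3y - 2) − 3(7y + 6)) / (7(7y + 6)) = -32/(7(7y + 6)).
For y > 0 we have 7y + 6 > 7y, so |(3y - 2)/(7y + 6) − (3/7)| = 32/(7(7y + 6)) < 32/(7·7y) = (32/49)/y.
Thus |(3y - 2)/(7y + 6) − (3/7)| < ε whenever y > (32/49)/ε.
Take K = (32/49)/ε. If y > K then |(3y - 2)/(7y + 6) − (3/7)| < (32/49)/y < ε.

K = (32/49)/ε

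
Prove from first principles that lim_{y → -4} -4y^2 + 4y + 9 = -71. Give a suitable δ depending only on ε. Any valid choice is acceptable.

Suppose ε > 0. We want δ > 0 such that 0 < |y + 4| < δ implies |(-4y^2 + 4y + 9) + 71| < ε.
(-4y^2 + 4y + 9) + 71 = -4y^2 + 4y + 80 = (y + 4)(-4y + 20).
So |(-4y^2 + 4y + 9) + 71| = |y + 4|·|-4y + 20|.
Require δ ≤ 2. Then |y + 4| < 2 gives |y| < 6, and by the triangle inequality |-4y + 20| ≤ 4·6 + 20 = 44.
Hence |(-4y^2 + 4y + 9) + 71| ≤ 44|y + 4| < ε provided |y + 4| < ε/44.
Choosing δ = min(2, ε/44) ensures both conditions, hence |(-4y^2 + 4y + 9) + 71| < ε.

δ = min(2, ε/44)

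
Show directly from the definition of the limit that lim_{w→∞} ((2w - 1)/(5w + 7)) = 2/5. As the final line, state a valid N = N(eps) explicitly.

Fix eps > 0. We seek N > 0 such that w > N implies |(2w - 1)/(5w + 7) − (2/5)| < eps.
(2w - 1)/(5w + 7) − (2/5) = (5(2w - 1) − 2(5w + 7)) / (5(5w + 7)) = -19/(5(5w + 7)).
For w > 0 we have 5w + 7 > 5w, so |(2w - 1)/(5w + 7) − (2/5)| = 19/(5(5w + 7)) < 19/(5·5w) = (19/25)/w.
Thus |(2w - 1)/(5w + 7) − (2/5)| < eps whenever w > (19/25)/eps.
Take N = (19/25)/eps. If w > N then |(2w - 1)/(5w + 7) − (2/5)| < (19/25)/w < eps.

N = (19/25)/eps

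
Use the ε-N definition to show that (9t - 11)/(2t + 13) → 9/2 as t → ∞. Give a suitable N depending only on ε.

N = (139/4)/ε

Fix ε > 0. We seek N > 0 such that t > N implies |(9t - 11)/(2t + 13) − (9/2)| < ε.
(9t - 11)/(2t + 13) − (9/2) = (2(9t - 11) − 9(2t + 13)) / (2(2t + 13)) = -139/(2(2t + 13)).
For t > 0 we have 2t + 13 > 2t, so |(9t - 11)/(2t + 13) − (9/2)| = 139/(2(2t + 13)) < 139/(2·2t) = (139/4)/t.
Thus |(9t - 11)/(2t + 13) − (9/2)| < ε whenever t > (139/4)/ε.
Take N = (139/4)/ε. If t > N then |(9t - 11)/(2t + 13) − (9/2)| < (139/4)/t < ε.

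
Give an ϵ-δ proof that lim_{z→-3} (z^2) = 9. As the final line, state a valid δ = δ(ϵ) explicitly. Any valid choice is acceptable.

δ = min(1, ϵ/7)

Suppose ϵ > 0. We seek δ > 0 with 0 < |z + 3| < δ ⇒ |z^2 − 9| < ϵ.
Factor: z^2 − 9 = (z + 3)(z - 3), so |z^2 − 9| = |z + 3|·|z - 3|.
Impose δ ≤ 1 so that |z| < 4; then |z - 3| ≤ 7.
Hence |z^2 − 9| ≤ 7|z + 3|, which is < ϵ once |z + 3| < ϵ/7.
Take δ = min(1, ϵ/7). If 0 < |z + 3| < δ then both bounds hold and |z^2 − 9| ≤ 7|z + 3| < 7·(ϵ/7) = ϵ.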